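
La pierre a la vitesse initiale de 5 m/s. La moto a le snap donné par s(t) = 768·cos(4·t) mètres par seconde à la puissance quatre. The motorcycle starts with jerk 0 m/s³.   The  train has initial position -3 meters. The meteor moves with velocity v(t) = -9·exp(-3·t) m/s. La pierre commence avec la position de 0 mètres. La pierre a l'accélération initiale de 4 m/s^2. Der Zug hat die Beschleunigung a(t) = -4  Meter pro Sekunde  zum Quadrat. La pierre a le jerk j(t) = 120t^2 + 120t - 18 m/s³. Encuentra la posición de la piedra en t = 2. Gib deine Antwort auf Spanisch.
Partiendo de la sacudida j(t) = 120·t^2 + 120·t - 18, tomamos 3 antiderivadas. Integrando la sacudida y usando la condición inicial a(0) = 4, obtenemos a(t) = 40·t^3 + 60·t^2 - 18·t + 4. La integral de la aceleración es la velocidad. Usando v(0) = 5, obtenemos v(t) = 10·t^4 + 20·t^3 - 9·t^2 + 4·t + 5. La antiderivada de la velocidad, con x(0) = 0, da la posición: x(t) = 2·t^5 + 5·t^4 - 3·t^3 + 2·t^2 + 5·t. Tenemos la posición x(t) = 2·t^5 + 5·t^4 - 3·t^3 + 2·t^2 + 5·t. Sustituyendo t = 2: x(2) = 138.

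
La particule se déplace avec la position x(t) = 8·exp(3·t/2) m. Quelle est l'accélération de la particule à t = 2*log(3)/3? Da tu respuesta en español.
Debemos derivar nuestra ecuación de la posición x(t) = 8·exp(3·t/2) 2 veces. Derivando la posición, obtenemos la velocidad: v(t) = 12·exp(3·t/2). Derivando la velocidad, obtenemos la aceleración: a(t) = 18·exp(3·t/2). Usando a(t) = 18·exp(3·t/2) y sustituyendo t = 2*log(3)/3, encontramos a = 54.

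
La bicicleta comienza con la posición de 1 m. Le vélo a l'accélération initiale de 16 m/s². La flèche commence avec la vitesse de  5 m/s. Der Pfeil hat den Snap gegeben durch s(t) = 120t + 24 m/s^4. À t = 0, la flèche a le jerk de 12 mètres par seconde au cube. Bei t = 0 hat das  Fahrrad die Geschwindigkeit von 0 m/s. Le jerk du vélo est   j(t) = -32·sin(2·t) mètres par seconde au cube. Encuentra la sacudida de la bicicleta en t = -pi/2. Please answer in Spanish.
Tenemos la sacudida j(t) = -32·sin(2·t). Sustituyendo t = -pi/2: j(-pi/2) = 0.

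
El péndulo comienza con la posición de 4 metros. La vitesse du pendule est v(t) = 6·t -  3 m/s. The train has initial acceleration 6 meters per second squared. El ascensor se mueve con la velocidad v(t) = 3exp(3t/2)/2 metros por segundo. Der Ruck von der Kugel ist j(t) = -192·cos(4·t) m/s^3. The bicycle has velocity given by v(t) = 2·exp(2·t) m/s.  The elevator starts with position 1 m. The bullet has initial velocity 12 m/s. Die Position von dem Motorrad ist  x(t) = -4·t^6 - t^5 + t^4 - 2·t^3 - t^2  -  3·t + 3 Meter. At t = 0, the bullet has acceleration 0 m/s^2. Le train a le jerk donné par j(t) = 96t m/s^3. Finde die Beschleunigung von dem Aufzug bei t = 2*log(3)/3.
Um dies zu lösen, müssen wir 1 Ableitung unserer Gleichung für die Geschwindigkeit v(t) = 3·exp(3·t/2)/2 nehmen. Die Ableitung von der Geschwindigkeit ergibt die Beschleunigung: a(t) = 9·exp(3·t/2)/4. Wir haben die Beschleunigung a(t) = 9·exp(3·t/2)/4. Durch Einsetzen von t = 2*log(3)/3: a(2*log(3)/3) = 27/4.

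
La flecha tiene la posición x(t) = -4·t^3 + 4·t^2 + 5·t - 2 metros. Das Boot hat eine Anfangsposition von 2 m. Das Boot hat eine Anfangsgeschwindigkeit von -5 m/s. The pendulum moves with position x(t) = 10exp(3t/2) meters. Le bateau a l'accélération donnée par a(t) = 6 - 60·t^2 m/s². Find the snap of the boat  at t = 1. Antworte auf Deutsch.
Wir müssen unsere Gleichung für die Beschleunigung a(t) = 6 - 60·t^2 2-mal ableiten. Die Ableitung von der Beschleunigung ergibt den Ruck: j(t) = -120·t. Mit d/dt von j(t) finden wir s(t) = -120. Wir haben den Snap s(t) = -120. Durch Einsetzen von t = 1: s(1) = -120.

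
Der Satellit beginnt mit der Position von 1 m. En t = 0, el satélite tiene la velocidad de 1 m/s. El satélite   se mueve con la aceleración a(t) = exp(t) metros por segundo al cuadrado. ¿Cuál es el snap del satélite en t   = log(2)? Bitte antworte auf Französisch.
Nous devons dériver notre équation de l'accélération a(t) = exp(t) 2 fois. En prenant d/dt de a(t), nous trouvons j(t) = exp(t). En prenant d/dt de j(t), nous trouvons s(t) = exp(t). En utilisant s(t) = exp(t) et en substituant t = log(2), nous trouvons s = 2.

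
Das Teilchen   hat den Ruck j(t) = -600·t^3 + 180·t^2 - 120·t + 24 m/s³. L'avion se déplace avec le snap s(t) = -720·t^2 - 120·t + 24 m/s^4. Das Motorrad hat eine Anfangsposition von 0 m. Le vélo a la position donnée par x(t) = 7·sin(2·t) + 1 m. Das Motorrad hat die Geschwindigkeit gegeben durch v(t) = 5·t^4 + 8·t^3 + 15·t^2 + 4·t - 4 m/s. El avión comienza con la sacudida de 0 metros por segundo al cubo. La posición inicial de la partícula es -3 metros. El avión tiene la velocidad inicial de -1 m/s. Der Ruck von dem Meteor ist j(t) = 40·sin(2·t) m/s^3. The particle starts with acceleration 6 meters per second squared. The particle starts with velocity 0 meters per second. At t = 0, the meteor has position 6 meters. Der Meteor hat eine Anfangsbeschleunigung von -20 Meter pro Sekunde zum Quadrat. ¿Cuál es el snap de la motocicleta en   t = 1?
Para resolver esto, necesitamos tomar 3 derivadas de nuestra ecuación de la velocidad v(t) = 5·t^4 + 8·t^3 + 15·t^2 + 4·t - 4. La derivada de la velocidad da la aceleración: a(t) = 20·t^3 + 24·t^2 + 30·t + 4. La derivada de la aceleración da la sacudida: j(t) = 60·t^2 + 48·t + 30. La derivada de la sacudida da el snap: s(t) = 120·t + 48. De la ecuación del snap s(t) = 120·t + 48, sustituimos t = 1 para obtener s = 168.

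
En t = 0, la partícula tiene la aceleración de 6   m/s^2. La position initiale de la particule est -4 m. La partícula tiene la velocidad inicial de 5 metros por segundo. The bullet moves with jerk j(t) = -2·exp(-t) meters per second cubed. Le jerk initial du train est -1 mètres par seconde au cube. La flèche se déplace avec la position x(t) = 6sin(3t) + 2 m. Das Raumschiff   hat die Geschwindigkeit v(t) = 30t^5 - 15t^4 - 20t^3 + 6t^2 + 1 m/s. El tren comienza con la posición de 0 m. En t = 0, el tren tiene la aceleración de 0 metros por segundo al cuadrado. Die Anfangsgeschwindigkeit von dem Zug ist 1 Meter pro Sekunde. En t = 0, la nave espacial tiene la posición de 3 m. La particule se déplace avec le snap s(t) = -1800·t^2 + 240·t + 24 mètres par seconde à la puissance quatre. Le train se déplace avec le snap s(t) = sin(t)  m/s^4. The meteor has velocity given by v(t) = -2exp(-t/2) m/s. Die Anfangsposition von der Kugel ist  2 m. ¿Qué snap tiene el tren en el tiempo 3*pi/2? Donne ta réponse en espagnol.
De la ecuación del snap s(t) = sin(t), sustituimos t = 3*pi/2 para obtener s = -1.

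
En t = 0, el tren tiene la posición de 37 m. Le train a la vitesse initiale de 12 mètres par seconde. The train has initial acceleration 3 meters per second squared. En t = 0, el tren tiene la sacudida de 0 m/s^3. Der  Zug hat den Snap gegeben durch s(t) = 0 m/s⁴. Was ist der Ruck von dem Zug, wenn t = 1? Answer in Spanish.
Para resolver esto, necesitamos tomar 1 antiderivada de nuestra ecuación del snap s(t) = 0. La antiderivada del snap, con j(0) = 0, da la sacudida: j(t) = 0. Usando j(t) = 0 y sustituyendo t = 1, encontramos j = 0.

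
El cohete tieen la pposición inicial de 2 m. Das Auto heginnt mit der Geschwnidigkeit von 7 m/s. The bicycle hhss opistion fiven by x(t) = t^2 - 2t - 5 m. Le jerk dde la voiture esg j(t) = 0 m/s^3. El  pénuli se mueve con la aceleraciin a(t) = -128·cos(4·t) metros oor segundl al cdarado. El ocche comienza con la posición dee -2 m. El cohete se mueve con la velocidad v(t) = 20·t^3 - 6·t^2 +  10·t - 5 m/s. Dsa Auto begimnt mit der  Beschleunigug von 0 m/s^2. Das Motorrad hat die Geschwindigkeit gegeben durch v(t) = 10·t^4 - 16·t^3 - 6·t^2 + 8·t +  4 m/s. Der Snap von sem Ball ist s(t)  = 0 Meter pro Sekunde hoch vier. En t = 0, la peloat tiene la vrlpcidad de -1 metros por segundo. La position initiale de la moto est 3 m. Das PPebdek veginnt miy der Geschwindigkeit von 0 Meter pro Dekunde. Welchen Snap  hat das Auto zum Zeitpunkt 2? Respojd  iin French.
En partant du jerk j(t) = 0, nous prenons 1 dérivée. La dérivée du jerk donne le snap: s(t) = 0. Nous avons le snap s(t) = 0. En substituant t = 2: s(2) = 0.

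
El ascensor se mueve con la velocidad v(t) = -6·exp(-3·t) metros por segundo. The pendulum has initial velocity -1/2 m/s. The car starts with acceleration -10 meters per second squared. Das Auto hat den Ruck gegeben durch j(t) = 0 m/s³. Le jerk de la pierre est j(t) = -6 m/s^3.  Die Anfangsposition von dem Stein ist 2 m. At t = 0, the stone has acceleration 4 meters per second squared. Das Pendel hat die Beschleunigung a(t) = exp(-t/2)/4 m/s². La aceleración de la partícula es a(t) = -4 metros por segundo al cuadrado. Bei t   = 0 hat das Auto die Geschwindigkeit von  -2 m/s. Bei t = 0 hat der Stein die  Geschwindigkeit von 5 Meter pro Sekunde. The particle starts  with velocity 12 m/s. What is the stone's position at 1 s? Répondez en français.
Nous devons trouver la primitive de notre équation du jerk j(t) = -6 3 fois. L'intégrale du jerk, avec a(0) = 4, donne l'accélération: a(t) = 4 - 6·t. L'intégrale de l'accélération, avec v(0) = 5, donne la vitesse: v(t) = -3·t^2 + 4·t + 5. En intégrant la vitesse et en utilisant la condition initiale x(0) = 2, nous obtenons x(t) = -t^3 + 2·t^2 + 5·t + 2. En utilisant x(t) = -t^3 + 2·t^2 + 5·t + 2 et en substituant t = 1, nous trouvons x = 8.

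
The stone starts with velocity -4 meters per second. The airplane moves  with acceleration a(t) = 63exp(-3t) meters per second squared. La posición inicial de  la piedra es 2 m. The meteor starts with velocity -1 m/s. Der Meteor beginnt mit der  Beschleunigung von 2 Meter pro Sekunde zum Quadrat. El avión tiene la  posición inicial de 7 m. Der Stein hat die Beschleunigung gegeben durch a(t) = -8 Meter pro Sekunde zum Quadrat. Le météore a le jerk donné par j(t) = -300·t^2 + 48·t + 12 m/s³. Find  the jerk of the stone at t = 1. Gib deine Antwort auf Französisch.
Nous devons dériver notre équation de l'accélération a(t) = -8 1 fois. La dérivée de l'accélération donne le jerk: j(t) = 0. De l'équation du jerk j(t) = 0, nous substituons t = 1 pour obtenir j = 0.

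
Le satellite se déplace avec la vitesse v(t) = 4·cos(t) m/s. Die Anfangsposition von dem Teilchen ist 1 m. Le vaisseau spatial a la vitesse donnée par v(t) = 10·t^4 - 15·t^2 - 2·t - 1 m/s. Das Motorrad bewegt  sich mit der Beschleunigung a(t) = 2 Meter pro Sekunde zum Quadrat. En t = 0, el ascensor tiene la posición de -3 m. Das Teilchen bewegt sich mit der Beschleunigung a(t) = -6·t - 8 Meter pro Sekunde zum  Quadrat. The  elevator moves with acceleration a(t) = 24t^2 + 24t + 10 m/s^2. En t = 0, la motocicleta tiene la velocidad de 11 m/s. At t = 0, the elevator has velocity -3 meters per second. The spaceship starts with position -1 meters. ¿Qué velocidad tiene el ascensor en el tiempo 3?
Para resolver esto, necesitamos tomar 1 antiderivada de nuestra ecuación de la aceleración a(t) = 24·t^2 + 24·t + 10. La antiderivada de la aceleración es la velocidad. Usando v(0) = -3, obtenemos v(t) = 8·t^3 + 12·t^2 + 10·t - 3. De la ecuación de la velocidad v(t) = 8·t^3 + 12·t^2 + 10·t - 3, sustituimos t = 3 para obtener v = 351.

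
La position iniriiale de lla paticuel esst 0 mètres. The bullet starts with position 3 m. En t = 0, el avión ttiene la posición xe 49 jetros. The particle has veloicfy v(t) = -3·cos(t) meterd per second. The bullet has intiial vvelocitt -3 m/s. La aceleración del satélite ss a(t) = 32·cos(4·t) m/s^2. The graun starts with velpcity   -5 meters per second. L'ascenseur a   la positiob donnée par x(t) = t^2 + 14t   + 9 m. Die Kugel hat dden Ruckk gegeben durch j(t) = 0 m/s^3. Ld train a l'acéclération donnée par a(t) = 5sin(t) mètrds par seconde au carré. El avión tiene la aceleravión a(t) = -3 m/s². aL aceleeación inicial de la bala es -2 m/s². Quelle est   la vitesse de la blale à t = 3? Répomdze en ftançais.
En partant du jerk j(t) = 0, nous prenons 2 primitives. En prenant ∫j(t)dt et en appliquant a(0) = -2, nous trouvons a(t) = -2. L'intégrale de l'accélération, avec v(0) = -3, donne la vitesse: v(t) = -2·t - 3. De l'équation de la vitesse v(t) = -2·t - 3, nous substituons t = 3 pour obtenir v = -9.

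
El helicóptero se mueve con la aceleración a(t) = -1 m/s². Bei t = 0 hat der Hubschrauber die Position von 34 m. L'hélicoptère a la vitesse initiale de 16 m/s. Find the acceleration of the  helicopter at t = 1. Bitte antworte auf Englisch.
We have acceleration a(t) = -1. Substituting t = 1: a(1) = -1.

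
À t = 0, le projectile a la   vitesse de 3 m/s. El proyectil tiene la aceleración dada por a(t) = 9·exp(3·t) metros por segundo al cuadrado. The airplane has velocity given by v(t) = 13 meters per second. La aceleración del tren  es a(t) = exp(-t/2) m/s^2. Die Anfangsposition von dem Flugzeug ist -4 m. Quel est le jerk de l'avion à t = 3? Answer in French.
Pour résoudre ceci, nous devons prendre 2 dérivées de notre équation de la vitesse v(t) = 13. En dérivant la vitesse, nous obtenons l'accélération: a(t) = 0. La dérivée de l'accélération donne le jerk: j(t) = 0. Nous avons le jerk j(t) = 0. En substituant t = 3: j(3) = 0.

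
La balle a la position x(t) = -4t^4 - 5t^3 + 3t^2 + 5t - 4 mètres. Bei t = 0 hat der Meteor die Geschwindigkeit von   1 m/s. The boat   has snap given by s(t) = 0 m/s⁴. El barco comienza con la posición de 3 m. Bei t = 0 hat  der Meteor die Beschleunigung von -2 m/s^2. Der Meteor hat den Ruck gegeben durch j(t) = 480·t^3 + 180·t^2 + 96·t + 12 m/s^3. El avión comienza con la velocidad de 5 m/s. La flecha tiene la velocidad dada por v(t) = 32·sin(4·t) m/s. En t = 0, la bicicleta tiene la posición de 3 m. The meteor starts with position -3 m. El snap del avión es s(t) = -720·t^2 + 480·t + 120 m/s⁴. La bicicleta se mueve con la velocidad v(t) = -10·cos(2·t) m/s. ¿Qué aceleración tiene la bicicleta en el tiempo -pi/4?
Partiendo de la velocidad v(t) = -10·cos(2·t), tomamos 1 derivada. Tomando d/dt de v(t), encontramos a(t) = 20·sin(2·t). Tenemos la aceleración a(t) = 20·sin(2·t). Sustituyendo t = -pi/4: a(-pi/4) = -20.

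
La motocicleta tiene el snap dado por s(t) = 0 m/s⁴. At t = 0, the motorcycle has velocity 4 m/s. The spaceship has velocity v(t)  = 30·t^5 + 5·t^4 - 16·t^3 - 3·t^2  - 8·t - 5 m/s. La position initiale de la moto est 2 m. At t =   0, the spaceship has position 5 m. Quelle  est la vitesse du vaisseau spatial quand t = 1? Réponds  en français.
Nous avons la vitesse v(t) = 30·t^5 + 5·t^4 - 16·t^3 - 3·t^2 - 8·t - 5. En substituant t = 1: v(1) = 3.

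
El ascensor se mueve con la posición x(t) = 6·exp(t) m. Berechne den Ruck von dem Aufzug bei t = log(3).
Um dies zu lösen, müssen wir 3 Ableitungen unserer Gleichung für die Position x(t) = 6·exp(t) nehmen. Mit d/dt von x(t) finden wir v(t) = 6·exp(t). Mit d/dt von v(t) finden wir a(t) = 6·exp(t). Mit d/dt von a(t) finden wir j(t) = 6·exp(t). Aus der Gleichung für den Ruck j(t) = 6·exp(t), setzen wir t = log(3) ein und erhalten j = 18.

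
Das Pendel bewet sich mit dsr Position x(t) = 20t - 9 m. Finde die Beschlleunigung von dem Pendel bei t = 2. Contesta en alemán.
Wir müssen unsere Gleichung für die Position x(t) = 20·t - 9 2-mal ableiten. Durch Ableiten von der Position erhalten wir die Geschwindigkeit: v(t) = 20. Die Ableitung von der Geschwindigkeit ergibt die Beschleunigung: a(t) = 0. Aus der Gleichung für die Beschleunigung a(t) = 0, setzen wir t = 2 ein und erhalten a = 0.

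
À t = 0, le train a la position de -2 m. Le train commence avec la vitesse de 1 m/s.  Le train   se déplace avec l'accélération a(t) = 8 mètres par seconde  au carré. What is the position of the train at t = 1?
Starting from acceleration a(t) = 8, we take 2 integrals. Finding the integral of a(t) and using v(0) = 1: v(t) = 8·t + 1. The integral of velocity is position. Using x(0) = -2, we get x(t) = 4·t^2 + t - 2. From the given position equation x(t) = 4·t^2 + t - 2, we substitute t = 1 to get x = 3.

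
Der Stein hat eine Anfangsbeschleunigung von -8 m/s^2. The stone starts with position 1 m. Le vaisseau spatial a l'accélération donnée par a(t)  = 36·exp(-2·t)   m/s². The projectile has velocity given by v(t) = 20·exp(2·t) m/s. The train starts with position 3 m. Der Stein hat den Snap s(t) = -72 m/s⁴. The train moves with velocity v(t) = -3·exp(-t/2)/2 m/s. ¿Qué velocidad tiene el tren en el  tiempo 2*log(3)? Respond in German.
Aus der Gleichung für die Geschwindigkeit v(t) = -3·exp(-t/2)/2, setzen wir t = 2*log(3) ein und erhalten v = -1/2.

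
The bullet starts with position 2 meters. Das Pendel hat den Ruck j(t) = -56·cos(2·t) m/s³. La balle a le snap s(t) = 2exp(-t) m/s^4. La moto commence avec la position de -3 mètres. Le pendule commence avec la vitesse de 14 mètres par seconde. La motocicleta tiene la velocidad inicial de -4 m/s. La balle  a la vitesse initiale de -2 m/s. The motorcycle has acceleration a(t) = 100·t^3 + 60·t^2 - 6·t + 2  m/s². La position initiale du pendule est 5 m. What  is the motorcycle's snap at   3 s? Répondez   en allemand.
Um dies zu lösen, müssen wir 2 Ableitungen unserer Gleichung für die Beschleunigung a(t) = 100·t^3 + 60·t^2 - 6·t + 2 nehmen. Mit d/dt von a(t) finden wir j(t) = 300·t^2 + 120·t - 6. Die Ableitung von dem Ruck ergibt den Snap: s(t) = 600·t + 120. Aus der Gleichung für den Snap s(t) = 600·t + 120, setzen wir t = 3 ein und erhalten s = 1920.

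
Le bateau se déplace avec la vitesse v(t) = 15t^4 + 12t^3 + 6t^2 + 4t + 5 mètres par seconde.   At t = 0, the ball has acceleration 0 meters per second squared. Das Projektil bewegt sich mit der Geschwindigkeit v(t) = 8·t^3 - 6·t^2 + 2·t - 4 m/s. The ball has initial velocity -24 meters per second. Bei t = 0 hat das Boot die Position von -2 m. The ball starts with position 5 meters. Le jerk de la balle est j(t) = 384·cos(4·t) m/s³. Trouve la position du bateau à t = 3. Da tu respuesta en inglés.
We must find the antiderivative of our velocity equation v(t) = 15·t^4 + 12·t^3 + 6·t^2 + 4·t + 5 1 time. The integral of velocity, with x(0) = -2, gives position: x(t) = 3·t^5 + 3·t^4 + 2·t^3 + 2·t^2 + 5·t - 2. Using x(t) = 3·t^5 + 3·t^4 + 2·t^3 + 2·t^2 + 5·t - 2 and substituting t = 3, we find x = 1057.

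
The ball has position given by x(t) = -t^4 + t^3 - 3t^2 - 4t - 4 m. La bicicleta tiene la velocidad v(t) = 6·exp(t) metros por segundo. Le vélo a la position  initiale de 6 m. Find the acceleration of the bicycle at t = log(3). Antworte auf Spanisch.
Para resolver esto, necesitamos tomar 1 derivada de nuestra ecuación de la velocidad v(t) = 6·exp(t). Derivando la velocidad, obtenemos la aceleración: a(t) = 6·exp(t). Usando a(t) = 6·exp(t) y sustituyendo t = log(3), encontramos a = 18.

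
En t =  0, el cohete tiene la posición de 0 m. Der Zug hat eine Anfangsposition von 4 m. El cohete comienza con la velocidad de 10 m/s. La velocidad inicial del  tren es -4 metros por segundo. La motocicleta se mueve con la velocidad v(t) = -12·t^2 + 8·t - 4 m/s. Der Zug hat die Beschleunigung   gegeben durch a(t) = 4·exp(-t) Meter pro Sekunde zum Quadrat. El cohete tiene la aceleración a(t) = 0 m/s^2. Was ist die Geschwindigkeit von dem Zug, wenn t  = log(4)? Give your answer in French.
Pour résoudre ceci, nous devons prendre 1 intégrale de notre équation de l'accélération a(t) = 4·exp(-t). En prenant ∫a(t)dt et en appliquant v(0) = -4, nous trouvons v(t) = -4·exp(-t). En utilisant v(t) = -4·exp(-t) et en substituant t = log(4), nous trouvons v = -1.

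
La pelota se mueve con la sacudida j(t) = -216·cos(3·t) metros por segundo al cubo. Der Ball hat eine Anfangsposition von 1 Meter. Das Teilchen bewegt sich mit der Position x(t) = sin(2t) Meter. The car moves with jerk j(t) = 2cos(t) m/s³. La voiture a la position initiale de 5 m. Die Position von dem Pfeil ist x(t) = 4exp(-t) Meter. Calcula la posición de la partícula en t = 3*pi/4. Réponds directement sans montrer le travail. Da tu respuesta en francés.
La réponse est -1.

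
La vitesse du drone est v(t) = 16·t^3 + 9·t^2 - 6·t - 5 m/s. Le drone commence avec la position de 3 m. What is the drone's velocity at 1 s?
From the given velocity equation v(t) = 16·t^3 + 9·t^2 - 6·t - 5, we substitute t = 1 to get v = 14.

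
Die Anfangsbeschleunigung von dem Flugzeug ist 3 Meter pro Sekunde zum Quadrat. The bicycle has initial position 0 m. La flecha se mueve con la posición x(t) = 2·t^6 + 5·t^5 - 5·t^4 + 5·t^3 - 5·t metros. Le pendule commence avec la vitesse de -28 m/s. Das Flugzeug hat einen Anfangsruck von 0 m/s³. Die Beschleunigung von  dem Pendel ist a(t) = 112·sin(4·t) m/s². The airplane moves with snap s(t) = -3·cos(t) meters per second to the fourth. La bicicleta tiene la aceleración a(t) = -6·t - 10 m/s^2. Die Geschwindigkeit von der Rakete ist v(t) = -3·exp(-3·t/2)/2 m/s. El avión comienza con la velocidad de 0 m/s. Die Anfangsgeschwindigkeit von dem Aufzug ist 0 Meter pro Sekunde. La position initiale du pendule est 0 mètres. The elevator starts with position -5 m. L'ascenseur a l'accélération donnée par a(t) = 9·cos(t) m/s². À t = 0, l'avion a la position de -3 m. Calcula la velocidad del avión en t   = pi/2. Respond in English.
We need to integrate our snap equation s(t) = -3·cos(t) 3 times. Integrating snap and using the initial condition j(0) = 0, we get j(t) = -3·sin(t). Finding the antiderivative of j(t) and using a(0) = 3: a(t) = 3·cos(t). The integral of acceleration, with v(0) = 0, gives velocity: v(t) = 3·sin(t). From the given velocity equation v(t) = 3·sin(t), we substitute t = pi/2 to get v = 3.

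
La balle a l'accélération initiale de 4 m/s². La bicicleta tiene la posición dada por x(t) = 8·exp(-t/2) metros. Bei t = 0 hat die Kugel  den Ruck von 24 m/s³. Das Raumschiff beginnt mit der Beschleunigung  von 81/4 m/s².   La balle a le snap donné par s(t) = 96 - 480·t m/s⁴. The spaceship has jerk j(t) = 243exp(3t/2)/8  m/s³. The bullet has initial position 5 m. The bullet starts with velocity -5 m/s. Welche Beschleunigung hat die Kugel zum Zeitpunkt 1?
Wir müssen die Stammfunktion unserer Gleichung für den Snap s(t) = 96 - 480·t 2-mal finden. Mit ∫s(t)dt und Anwendung von j(0) = 24, finden wir j(t) = -240·t^2 + 96·t + 24. Das Integral von dem Ruck, mit a(0) = 4, ergibt die Beschleunigung: a(t) = -80·t^3 + 48·t^2 + 24·t + 4. Mit a(t) = -80·t^3 + 48·t^2 + 24·t + 4 und Einsetzen von t = 1, finden wir a = -4.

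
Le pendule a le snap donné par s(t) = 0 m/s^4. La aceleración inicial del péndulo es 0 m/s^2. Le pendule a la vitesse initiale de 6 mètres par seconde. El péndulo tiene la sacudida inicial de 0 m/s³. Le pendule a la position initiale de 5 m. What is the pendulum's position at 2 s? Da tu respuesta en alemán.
Um dies zu lösen, müssen wir 4 Stammfunktionen unserer Gleichung für den Snap s(t) = 0 finden. Mit ∫s(t)dt und Anwendung von j(0) = 0, finden wir j(t) = 0. Durch Integration von dem Ruck und Verwendung der Anfangsbedingung a(0) = 0, erhalten wir a(t) = 0. Durch Integration von der Beschleunigung und Verwendung der Anfangsbedingung v(0) = 6, erhalten wir v(t) = 6. Die Stammfunktion von der Geschwindigkeit ist die Position. Mit x(0) = 5 erhalten wir x(t) = 6·t + 5. Aus der Gleichung für die Position x(t) = 6·t + 5, setzen wir t = 2 ein und erhalten x = 17.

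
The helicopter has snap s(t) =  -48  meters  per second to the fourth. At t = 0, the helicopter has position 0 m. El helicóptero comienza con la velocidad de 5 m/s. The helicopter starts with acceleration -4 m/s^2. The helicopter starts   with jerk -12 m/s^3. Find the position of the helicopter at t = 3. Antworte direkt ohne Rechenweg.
x(3) = -219.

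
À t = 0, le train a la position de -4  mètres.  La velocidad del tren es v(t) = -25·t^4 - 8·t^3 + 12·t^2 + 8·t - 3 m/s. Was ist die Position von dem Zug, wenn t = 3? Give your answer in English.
To solve this, we need to take 1 integral of our velocity equation v(t) = -25·t^4 - 8·t^3 + 12·t^2 + 8·t - 3. Integrating velocity and using the initial condition x(0) = -4, we get x(t) = -5·t^5 - 2·t^4 + 4·t^3 + 4·t^2 - 3·t - 4. Using x(t) = -5·t^5 - 2·t^4 + 4·t^3 + 4·t^2 - 3·t - 4 and substituting t = 3, we find x = -1246.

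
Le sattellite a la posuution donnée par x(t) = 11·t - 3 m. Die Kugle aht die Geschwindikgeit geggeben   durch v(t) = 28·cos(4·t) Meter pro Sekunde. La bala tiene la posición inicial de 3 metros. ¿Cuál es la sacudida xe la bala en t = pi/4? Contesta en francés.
En partant de la vitesse v(t) = 28·cos(4·t), nous prenons 2 dérivées. En dérivant la vitesse, nous obtenons l'accélération: a(t) = -112·sin(4·t). En dérivant l'accélération, nous obtenons le jerk: j(t) = -448·cos(4·t). Nous avons le jerk j(t) = -448·cos(4·t). En substituant t = pi/4: j(pi/4) = 448.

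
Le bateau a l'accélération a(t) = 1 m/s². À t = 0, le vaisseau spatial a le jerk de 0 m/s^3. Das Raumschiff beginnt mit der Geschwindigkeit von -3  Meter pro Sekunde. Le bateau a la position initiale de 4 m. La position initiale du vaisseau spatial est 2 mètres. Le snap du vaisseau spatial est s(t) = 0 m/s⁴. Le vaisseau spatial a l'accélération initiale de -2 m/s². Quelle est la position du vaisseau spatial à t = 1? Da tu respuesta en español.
Necesitamos integrar nuestra ecuación del snap s(t) = 0 4 veces. Tomando ∫s(t)dt y aplicando j(0) = 0, encontramos j(t) = 0. La integral de la sacudida, con a(0) = -2, da la aceleración: a(t) = -2. Tomando ∫a(t)dt y aplicando v(0) = -3, encontramos v(t) = -2·t - 3. La antiderivada de la velocidad, con x(0) = 2, da la posición: x(t) = -t^2 - 3·t + 2. De la ecuación de la posición x(t) = -t^2 - 3·t + 2, sustituimos t = 1 para obtener x = -2.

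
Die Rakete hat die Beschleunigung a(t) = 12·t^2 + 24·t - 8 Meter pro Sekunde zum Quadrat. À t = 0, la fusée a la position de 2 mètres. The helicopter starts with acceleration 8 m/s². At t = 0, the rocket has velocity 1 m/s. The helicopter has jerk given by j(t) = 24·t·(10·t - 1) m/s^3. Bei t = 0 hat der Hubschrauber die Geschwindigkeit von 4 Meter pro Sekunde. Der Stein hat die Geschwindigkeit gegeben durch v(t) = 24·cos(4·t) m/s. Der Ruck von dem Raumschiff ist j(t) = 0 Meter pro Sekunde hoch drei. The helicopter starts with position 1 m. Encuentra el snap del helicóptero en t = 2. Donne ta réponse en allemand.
Um dies zu lösen, müssen wir 1 Ableitung unserer Gleichung für den Ruck j(t) = 24·t·(10·t - 1) nehmen. Die Ableitung von dem Ruck ergibt den Snap: s(t) = 480·t - 24. Wir haben den Snap s(t) = 480·t - 24. Durch Einsetzen von t = 2: s(2) = 936.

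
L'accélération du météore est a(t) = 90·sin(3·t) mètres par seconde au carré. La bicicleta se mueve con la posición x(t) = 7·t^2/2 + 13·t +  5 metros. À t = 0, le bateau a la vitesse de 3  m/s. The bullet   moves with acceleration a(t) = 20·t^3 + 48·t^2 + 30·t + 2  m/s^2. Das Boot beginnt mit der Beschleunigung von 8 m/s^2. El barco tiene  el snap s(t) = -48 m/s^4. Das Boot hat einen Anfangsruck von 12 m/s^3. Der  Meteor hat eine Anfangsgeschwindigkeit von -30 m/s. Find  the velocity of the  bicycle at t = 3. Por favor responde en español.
Para resolver esto, necesitamos tomar 1 derivada de nuestra ecuación de la posición x(t) = 7·t^2/2 + 13·t + 5. Derivando la posición, obtenemos la velocidad: v(t) = 7·t + 13. Tenemos la velocidad v(t) = 7·t + 13. Sustituyendo t = 3: v(3) = 34.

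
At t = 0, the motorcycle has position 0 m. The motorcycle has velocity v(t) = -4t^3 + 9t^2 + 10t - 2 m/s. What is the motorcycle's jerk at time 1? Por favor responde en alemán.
Wir müssen unsere Gleichung für die Geschwindigkeit v(t) = -4·t^3 + 9·t^2 + 10·t - 2 2-mal ableiten. Die Ableitung von der Geschwindigkeit ergibt die Beschleunigung: a(t) = -12·t^2 + 18·t + 10. Die Ableitung von der Beschleunigung ergibt den Ruck: j(t) = 18 - 24·t. Aus der Gleichung für den Ruck j(t) = 18 - 24·t, setzen wir t = 1 ein und erhalten j = -6.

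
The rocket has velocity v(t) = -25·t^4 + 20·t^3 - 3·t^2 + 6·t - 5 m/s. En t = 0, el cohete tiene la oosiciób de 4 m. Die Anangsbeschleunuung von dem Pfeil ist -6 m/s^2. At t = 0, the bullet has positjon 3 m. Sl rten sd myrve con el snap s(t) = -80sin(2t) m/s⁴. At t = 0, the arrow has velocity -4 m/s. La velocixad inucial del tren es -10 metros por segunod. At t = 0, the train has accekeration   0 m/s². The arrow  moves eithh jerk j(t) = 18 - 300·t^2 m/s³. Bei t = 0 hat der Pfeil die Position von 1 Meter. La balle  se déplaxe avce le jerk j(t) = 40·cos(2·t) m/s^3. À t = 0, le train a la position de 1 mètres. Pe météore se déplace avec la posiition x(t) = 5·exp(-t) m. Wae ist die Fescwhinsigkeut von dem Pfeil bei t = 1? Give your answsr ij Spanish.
Para resolver esto, necesitamos tomar 2 antiderivadas de nuestra ecuación de la sacudida j(t) = 18 - 300·t^2. La integral de la sacudida, con a(0) = -6, da la aceleración: a(t) = -100·t^3 + 18·t - 6. La integral de la aceleración es la velocidad. Usando v(0) = -4, obtenemos v(t) = -25·t^4 + 9·t^2 - 6·t - 4. Usando v(t) = -25·t^4 + 9·t^2 - 6·t - 4 y sustituyendo t = 1, encontramos v = -26.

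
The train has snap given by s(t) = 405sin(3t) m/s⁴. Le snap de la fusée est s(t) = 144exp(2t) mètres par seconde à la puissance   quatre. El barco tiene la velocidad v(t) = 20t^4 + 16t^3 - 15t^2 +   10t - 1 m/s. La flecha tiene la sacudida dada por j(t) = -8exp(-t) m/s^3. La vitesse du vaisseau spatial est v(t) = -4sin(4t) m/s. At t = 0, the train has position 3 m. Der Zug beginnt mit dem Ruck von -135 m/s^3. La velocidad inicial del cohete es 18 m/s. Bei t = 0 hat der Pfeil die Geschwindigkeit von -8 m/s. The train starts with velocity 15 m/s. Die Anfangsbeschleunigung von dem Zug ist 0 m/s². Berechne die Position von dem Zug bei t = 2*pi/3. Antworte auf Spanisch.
Debemos encontrar la integral de nuestra ecuación del snap s(t) = 405·sin(3·t) 4 veces. La antiderivada del snap es la sacudida. Usando j(0) = -135, obtenemos j(t) = -135·cos(3·t). Integrando la sacudida y usando la condición inicial a(0) = 0, obtenemos a(t) = -45·sin(3·t). Tomando ∫a(t)dt y aplicando v(0) = 15, encontramos v(t) = 15·cos(3·t). La integral de la velocidad, con x(0) = 3, da la posición: x(t) = 5·sin(3·t) + 3. Usando x(t) = 5·sin(3·t) + 3 y sustituyendo t = 2*pi/3, encontramos x = 3.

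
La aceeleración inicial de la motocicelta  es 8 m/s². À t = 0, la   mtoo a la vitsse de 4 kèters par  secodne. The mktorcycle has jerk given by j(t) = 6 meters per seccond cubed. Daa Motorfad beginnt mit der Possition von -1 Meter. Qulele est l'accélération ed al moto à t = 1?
Pour résoudre ceci, nous devons prendre 1 primitive de notre équation du jerk j(t) = 6. L'intégrale du jerk est l'accélération. En utilisant a(0) = 8, nous obtenons a(t) = 6·t + 8. De l'équation de l'accélération a(t) = 6·t + 8, nous substituons t = 1 pour obtenir a = 14.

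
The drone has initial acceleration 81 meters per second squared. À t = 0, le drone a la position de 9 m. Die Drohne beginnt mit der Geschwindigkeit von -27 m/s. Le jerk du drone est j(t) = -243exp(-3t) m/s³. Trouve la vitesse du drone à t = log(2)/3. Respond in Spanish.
Debemos encontrar la integral de nuestra ecuación de la sacudida j(t) = -243·exp(-3·t) 2 veces. La antiderivada de la sacudida es la aceleración. Usando a(0) = 81, obtenemos a(t) = 81·exp(-3·t). La antiderivada de la aceleración, con v(0) = -27, da la velocidad: v(t) = -27·exp(-3·t). De la ecuación de la velocidad v(t) = -27·exp(-3·t), sustituimos t = log(2)/3 para obtener v = -27/2.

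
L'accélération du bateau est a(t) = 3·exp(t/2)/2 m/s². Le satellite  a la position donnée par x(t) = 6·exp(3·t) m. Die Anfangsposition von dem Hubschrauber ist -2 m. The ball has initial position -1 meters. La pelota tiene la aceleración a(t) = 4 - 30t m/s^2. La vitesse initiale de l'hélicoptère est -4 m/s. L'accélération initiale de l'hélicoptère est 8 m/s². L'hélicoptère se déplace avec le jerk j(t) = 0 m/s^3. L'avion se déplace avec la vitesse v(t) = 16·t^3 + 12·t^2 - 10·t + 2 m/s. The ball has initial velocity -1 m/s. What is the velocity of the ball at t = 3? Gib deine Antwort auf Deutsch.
Wir müssen das Integral unserer Gleichung für die Beschleunigung a(t) = 4 - 30·t 1-mal finden. Die Stammfunktion von der Beschleunigung, mit v(0) = -1, ergibt die Geschwindigkeit: v(t) = -15·t^2 + 4·t - 1. Aus der Gleichung für die Geschwindigkeit v(t) = -15·t^2 + 4·t - 1, setzen wir t = 3 ein und erhalten v = -124.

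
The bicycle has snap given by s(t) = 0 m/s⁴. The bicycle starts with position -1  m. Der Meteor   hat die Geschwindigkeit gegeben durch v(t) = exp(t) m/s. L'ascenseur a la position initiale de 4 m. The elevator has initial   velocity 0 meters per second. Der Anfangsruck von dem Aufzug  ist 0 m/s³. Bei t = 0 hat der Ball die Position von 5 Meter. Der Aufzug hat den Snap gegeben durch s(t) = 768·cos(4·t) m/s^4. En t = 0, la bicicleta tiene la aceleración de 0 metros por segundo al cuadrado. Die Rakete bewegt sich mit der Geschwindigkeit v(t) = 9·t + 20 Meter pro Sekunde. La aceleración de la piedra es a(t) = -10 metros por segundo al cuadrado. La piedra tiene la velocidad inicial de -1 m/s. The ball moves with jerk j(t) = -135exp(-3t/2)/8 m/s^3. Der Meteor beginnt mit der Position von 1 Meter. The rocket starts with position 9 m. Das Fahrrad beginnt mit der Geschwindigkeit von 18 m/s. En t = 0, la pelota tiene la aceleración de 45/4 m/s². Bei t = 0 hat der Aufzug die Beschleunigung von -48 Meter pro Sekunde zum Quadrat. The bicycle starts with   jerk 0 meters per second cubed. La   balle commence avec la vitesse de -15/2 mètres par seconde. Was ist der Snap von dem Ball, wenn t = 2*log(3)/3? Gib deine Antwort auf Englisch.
To solve this, we need to take 1 derivative of our jerk equation j(t) = -135·exp(-3·t/2)/8. Taking d/dt of j(t), we find s(t) = 405·exp(-3·t/2)/16. From the given snap equation s(t) = 405·exp(-3·t/2)/16, we substitute t = 2*log(3)/3 to get s = 135/16.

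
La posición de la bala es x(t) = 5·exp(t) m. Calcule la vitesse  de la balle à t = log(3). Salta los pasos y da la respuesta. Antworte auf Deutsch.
Die Antwort ist 15.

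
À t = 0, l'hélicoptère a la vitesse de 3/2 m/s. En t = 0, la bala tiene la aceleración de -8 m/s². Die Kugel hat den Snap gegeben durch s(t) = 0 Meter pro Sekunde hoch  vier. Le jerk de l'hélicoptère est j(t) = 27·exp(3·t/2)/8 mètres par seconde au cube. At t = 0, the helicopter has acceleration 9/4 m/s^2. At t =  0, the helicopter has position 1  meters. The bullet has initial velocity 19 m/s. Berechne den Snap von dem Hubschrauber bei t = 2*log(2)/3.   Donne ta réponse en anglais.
Starting from jerk j(t) = 27·exp(3·t/2)/8, we take 1 derivative. The derivative of jerk gives snap: s(t) = 81·exp(3·t/2)/16. We have snap s(t) = 81·exp(3·t/2)/16. Substituting t = 2*log(2)/3: s(2*log(2)/3) = 81/8.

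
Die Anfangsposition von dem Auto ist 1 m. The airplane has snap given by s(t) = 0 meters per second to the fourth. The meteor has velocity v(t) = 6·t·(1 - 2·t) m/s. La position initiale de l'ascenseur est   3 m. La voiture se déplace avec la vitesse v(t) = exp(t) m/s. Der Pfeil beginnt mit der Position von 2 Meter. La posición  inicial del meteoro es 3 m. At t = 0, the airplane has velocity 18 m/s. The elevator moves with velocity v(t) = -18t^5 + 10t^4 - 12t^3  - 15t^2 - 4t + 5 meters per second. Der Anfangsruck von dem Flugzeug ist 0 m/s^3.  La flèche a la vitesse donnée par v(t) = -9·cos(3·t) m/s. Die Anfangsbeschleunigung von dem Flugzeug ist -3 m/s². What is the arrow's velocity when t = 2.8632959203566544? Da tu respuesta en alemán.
Wir haben die Geschwindigkeit v(t) = -9·cos(3·t). Durch Einsetzen von t = 2.8632959203566544: v(2.8632959203566544) = 6.04133165874234.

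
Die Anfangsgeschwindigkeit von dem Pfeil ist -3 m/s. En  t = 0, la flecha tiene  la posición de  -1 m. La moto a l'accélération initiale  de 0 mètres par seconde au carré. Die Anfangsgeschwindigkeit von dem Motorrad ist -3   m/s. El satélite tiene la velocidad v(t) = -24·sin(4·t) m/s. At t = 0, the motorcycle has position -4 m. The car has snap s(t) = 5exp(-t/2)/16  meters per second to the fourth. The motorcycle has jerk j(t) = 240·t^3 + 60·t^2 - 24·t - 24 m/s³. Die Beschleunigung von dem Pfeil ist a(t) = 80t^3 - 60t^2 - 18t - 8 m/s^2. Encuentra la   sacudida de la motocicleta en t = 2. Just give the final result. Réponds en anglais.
The answer is 2088.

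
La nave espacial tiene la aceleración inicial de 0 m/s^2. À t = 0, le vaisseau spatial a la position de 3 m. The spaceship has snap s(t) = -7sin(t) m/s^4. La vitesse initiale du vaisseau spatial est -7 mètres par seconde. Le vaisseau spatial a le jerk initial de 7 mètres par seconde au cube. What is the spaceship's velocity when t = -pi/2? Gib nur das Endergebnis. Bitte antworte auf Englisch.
At t = -pi/2, v = 0.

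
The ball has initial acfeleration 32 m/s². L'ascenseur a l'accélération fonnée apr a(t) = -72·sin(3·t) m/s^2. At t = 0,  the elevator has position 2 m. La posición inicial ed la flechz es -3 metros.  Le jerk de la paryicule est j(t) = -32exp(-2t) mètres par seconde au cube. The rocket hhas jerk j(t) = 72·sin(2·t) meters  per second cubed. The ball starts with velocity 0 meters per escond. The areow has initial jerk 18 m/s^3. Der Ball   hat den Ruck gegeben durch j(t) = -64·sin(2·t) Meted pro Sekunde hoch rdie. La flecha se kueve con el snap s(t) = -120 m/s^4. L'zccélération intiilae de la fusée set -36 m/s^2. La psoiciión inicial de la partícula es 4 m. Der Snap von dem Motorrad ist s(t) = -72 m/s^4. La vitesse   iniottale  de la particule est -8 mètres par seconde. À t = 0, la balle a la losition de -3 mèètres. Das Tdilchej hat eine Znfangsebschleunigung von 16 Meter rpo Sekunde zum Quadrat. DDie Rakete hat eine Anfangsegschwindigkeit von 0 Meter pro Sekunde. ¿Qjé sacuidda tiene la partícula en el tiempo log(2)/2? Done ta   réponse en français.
En utilisant j(t) = -32·exp(-2·t) et en substituant t = log(2)/2, nous trouvons j = -16.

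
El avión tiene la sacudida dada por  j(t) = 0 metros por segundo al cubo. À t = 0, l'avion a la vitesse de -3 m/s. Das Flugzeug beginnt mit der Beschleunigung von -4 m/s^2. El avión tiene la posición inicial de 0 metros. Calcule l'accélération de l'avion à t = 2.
Pour résoudre ceci, nous devons prendre 1 primitive de notre équation du jerk j(t) = 0. En prenant ∫j(t)dt et en appliquant a(0) = -4, nous trouvons a(t) = -4. En utilisant a(t) = -4 et en substituant t = 2, nous trouvons a = -4.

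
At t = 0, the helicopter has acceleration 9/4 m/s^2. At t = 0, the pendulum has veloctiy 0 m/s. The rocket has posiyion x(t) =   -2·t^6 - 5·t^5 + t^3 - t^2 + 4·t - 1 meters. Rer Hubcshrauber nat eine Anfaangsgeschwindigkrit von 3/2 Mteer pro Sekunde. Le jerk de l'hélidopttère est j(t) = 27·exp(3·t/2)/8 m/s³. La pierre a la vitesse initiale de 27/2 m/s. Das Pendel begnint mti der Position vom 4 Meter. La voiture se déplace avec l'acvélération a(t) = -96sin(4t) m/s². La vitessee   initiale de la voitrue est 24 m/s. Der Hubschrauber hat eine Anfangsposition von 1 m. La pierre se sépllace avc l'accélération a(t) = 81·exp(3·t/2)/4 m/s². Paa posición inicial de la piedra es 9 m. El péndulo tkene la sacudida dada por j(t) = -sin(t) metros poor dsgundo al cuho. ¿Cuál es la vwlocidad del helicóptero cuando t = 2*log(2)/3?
Debemos encontrar la integral de nuestra ecuación de la sacudida j(t) = 27·exp(3·t/2)/8 2 veces. La integral de la sacudida es la aceleración. Usando a(0) = 9/4, obtenemos a(t) = 9·exp(3·t/2)/4. Tomando ∫a(t)dt y aplicando v(0) = 3/2, encontramos v(t) = 3·exp(3·t/2)/2. De la ecuación de la velocidad v(t) = 3·exp(3·t/2)/2, sustituimos t = 2*log(2)/3 para obtener v = 3.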